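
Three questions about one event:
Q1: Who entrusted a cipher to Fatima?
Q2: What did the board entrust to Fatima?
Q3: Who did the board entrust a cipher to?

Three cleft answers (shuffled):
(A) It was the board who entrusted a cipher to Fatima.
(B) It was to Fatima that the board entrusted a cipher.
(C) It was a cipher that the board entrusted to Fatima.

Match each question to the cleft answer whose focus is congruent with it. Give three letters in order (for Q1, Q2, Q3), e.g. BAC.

ACB

Q1 asks about the subject (agent); cleft (A) focuses "the board", which is the subject (agent) — so Q1 → A.
Q2 asks about the direct object; cleft (C) focuses "a cipher", which is the direct object — so Q2 → C.
Q3 asks about the recipient; cleft (B) focuses "to Fatima", which is the recipient — so Q3 → B.
Mapping: Q1→A, Q2→C, Q3→B.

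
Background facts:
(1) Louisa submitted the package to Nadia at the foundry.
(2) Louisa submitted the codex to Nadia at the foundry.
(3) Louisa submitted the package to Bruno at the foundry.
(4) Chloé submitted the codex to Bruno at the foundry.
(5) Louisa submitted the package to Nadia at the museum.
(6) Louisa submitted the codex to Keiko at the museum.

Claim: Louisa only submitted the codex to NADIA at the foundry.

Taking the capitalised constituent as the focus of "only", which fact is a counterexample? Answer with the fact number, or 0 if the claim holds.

Focus (in capitals) is "Nadia" — the recipient. "Only" excludes alternative recipients while holding fixed agent = Louisa, thing = the codex, setting = at the foundry.
No fact matches agent = Louisa, thing = the codex, setting = at the foundry with a different recipient — every other fact differs on at least one backgrounded slot. So no fact refutes it.

0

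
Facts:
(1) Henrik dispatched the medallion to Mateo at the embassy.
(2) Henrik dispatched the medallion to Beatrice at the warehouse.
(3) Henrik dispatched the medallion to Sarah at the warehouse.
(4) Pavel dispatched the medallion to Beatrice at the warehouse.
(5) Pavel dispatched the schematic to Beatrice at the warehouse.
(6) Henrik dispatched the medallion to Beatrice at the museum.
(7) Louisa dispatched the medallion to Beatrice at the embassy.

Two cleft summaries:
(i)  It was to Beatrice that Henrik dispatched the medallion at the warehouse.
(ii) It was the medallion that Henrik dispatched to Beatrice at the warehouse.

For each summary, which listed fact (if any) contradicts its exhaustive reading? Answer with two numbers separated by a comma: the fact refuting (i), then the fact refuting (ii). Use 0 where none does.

3, 0

(i): focus "Beatrice". Looking for agent = Henrik, thing = the medallion, setting = at the warehouse with some other recipient — fact (3) has Sarah there. Refuted.
(ii): focus "the medallion". No fact shares agent = Henrik, recipient = Beatrice, setting = at the warehouse with a different thing. 0.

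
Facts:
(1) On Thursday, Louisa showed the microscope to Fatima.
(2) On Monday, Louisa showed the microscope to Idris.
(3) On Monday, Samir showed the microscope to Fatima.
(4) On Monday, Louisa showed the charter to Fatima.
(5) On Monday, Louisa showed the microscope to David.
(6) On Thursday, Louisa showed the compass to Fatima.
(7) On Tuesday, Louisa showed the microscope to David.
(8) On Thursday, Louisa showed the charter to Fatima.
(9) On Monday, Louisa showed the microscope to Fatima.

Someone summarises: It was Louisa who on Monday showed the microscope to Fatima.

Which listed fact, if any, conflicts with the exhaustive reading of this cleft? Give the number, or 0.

3

Focus of the cleft: "Louisa" (the agent). Presupposed background: the microscope as thing and Fatima as recipient and on Monday as setting.
The exhaustive reading says no other agent fits that background.
But fact (3) also has the microscope as thing and Fatima as recipient and on Monday as setting, with agent = Samir — so the exhaustive reading fails.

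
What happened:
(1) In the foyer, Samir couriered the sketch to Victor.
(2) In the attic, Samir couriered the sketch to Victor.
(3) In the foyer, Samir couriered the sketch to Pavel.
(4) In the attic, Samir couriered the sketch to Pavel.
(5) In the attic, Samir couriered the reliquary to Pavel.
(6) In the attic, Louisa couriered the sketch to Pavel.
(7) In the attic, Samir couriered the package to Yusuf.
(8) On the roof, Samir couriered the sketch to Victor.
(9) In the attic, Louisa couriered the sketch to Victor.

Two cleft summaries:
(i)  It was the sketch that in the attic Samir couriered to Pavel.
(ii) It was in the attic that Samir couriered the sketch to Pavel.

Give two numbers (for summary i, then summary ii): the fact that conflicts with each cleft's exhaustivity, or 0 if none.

Summary (i) focuses "the sketch" (the thing); background Samir as agent and Pavel as recipient and in the attic as setting. Fact (5) matches that background with thing = the reliquary — refutes (i).
Summary (ii) focuses "in the attic" (the setting); background Samir as agent and the sketch as thing and Pavel as recipient. Fact (3) matches that background with setting = in the foyer — refutes (ii).

5, 3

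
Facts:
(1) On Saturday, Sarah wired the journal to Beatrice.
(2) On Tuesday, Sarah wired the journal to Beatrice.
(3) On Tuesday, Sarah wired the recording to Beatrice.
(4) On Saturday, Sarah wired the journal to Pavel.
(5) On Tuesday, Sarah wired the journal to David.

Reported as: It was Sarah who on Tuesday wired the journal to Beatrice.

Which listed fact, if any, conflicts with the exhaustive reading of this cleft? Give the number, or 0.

Focus of the cleft: "Sarah" (the agent). Presupposed background: the journal as thing and Beatrice as recipient and on Tuesday as setting.
The exhaustive reading says no other agent fits that background.
Every other fact differs from the presupposition on some backgrounded slot, so none challenges the exhaustivity.

0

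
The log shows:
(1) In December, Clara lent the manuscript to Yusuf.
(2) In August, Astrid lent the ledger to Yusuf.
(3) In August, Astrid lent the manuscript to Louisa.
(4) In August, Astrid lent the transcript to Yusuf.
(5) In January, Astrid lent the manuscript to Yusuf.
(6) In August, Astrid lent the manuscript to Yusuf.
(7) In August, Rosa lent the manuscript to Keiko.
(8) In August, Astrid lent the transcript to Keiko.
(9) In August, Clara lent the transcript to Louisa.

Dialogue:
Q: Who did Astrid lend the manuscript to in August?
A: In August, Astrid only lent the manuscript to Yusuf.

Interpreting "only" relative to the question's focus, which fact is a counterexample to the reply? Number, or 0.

The question "Who did ... to ...?" targets the recipient, so in the reply the focus falls on "Yusuf".
So "only" ranges over recipients; the rest (Astrid as agent and the manuscript as thing and in August as setting) is presupposed.
Fact (3) keeps Astrid as agent and the manuscript as thing and in August as setting but has recipient = Louisa; that refutes the reply.
(Fact (5) would refute a reading with focus on the setting — but that is not what the question asks.)

3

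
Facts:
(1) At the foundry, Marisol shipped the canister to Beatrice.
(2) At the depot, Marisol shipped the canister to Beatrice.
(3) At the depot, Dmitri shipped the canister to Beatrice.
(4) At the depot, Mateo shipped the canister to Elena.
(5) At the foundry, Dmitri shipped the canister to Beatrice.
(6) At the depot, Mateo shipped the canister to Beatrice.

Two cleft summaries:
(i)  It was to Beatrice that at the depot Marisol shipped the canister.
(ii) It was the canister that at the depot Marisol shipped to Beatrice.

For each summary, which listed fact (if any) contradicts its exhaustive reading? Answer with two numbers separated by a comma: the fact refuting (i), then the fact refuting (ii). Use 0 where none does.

0, 0

(i): focus "Beatrice". No fact shares same agent, thing, setting (Marisol / the canister / at the depot) with a different recipient. 0.
(ii): focus "the canister". No fact shares same agent, recipient, setting (Marisol / Beatrice / at the depot) with a different thing. 0.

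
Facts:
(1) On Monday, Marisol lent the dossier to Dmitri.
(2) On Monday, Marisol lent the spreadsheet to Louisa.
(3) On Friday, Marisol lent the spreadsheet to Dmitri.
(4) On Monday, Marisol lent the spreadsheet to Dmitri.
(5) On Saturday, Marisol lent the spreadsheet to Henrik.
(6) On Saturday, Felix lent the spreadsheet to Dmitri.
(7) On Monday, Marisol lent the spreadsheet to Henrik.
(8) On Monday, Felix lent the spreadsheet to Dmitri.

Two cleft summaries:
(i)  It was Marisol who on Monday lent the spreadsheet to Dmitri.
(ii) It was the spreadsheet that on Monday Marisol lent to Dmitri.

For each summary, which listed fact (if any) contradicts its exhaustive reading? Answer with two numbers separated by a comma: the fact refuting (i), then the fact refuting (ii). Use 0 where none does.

Summary (i) focuses "Marisol" (the agent); background the spreadsheet as thing and Dmitri as recipient and on Monday as setting. Fact (8) matches that background with agent = Felix — refutes (i).
Summary (ii) focuses "the spreadsheet" (the thing); background Marisol as agent and Dmitri as recipient and on Monday as setting. Fact (1) matches that background with thing = the dossier — refutes (ii).

8, 1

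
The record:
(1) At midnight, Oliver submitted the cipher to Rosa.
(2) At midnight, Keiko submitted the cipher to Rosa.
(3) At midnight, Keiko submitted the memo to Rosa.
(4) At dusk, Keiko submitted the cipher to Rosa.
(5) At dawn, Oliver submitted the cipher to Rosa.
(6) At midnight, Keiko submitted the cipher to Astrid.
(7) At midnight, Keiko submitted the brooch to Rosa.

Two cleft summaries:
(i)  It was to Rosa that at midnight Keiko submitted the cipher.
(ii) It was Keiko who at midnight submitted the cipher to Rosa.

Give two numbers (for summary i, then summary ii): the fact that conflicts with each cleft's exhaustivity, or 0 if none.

6, 1

Summary (i) focuses "Rosa" (the recipient); background agent = Keiko, thing = the cipher, setting = at midnight. Fact (6) matches that background with recipient = Astrid — refutes (i).
Summary (ii) focuses "Keiko" (the agent); background thing = the cipher, recipient = Rosa, setting = at midnight. Fact (1) matches that background with agent = Oliver — refutes (ii).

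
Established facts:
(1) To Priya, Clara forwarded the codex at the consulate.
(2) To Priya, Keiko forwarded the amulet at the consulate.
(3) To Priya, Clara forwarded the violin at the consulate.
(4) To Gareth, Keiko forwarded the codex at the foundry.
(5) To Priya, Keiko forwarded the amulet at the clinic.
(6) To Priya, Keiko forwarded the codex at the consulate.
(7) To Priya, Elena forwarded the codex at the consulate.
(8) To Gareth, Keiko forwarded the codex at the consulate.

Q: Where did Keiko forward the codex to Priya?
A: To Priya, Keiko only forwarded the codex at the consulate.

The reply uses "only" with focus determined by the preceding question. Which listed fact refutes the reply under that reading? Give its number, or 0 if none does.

The question "Where did ...?" targets the setting, so in the reply the focus falls on "at the consulate".
"Only" then excludes alternative settings while the background — same agent, thing, recipient (Keiko / the codex / Priya) — is held fixed.
No listed fact shares that background with another setting. Nothing contradicts the reply.
(Fact (8) would refute a reading with focus on the recipient — but that is not what the question asks.)

0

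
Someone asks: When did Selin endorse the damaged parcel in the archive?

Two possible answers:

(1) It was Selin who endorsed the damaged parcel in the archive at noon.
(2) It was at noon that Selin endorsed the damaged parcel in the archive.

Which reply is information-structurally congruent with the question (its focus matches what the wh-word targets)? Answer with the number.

The question word "when" targets the time.
Option (1) clefts "Selin" — the subject (agent), not what was asked.
Option (2) clefts "at noon" — that matches what the question asks about.
So the congruent reply is (2).

2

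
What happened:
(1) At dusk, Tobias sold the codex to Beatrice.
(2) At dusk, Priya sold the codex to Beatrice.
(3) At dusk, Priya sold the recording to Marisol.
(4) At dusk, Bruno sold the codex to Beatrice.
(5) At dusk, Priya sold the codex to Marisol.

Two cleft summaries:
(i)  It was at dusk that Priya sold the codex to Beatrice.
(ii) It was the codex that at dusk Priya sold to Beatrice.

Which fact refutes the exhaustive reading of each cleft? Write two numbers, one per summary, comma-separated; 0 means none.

0, 0

(i): focus "at dusk". No fact shares Priya as agent and the codex as thing and Beatrice as recipient with a different setting. 0.
(ii): focus "the codex". No fact shares Priya as agent and Beatrice as recipient and at dusk as setting with a different thing. 0.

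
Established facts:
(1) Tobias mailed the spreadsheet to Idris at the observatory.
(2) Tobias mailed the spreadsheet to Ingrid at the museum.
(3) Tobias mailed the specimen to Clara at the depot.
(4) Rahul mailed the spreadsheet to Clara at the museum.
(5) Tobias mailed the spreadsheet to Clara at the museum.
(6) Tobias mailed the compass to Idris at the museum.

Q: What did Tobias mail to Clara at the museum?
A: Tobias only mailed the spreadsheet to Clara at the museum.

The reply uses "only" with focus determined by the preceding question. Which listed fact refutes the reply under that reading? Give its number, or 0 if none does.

Answering "What did ...?" puts focus on the thing — here, "the spreadsheet".
So "only" ranges over things; the rest (same agent, recipient, setting (Tobias / Clara / at the museum)) is presupposed.
No fact keeps same agent, recipient, setting (Tobias / Clara / at the museum) while changing the thing; every other fact differs on something backgrounded. The reply stands.
(Fact (2) would refute a reading with focus on the recipient — but that is not what the question asks.)

0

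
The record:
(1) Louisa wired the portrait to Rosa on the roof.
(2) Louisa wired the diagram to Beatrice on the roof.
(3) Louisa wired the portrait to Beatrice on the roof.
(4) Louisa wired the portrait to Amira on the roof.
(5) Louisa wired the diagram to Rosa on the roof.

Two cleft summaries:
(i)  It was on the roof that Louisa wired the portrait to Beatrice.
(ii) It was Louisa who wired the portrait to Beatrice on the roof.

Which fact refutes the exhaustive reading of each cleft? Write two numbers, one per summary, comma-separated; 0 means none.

Summary (i) focuses "on the roof" (the setting); background Louisa as agent and the portrait as thing and Beatrice as recipient. No fact matches that background with a different setting, so 0.
Summary (ii) focuses "Louisa" (the agent); background the portrait as thing and Beatrice as recipient and on the roof as setting. No fact matches that background with a different agent, so 0.

0, 0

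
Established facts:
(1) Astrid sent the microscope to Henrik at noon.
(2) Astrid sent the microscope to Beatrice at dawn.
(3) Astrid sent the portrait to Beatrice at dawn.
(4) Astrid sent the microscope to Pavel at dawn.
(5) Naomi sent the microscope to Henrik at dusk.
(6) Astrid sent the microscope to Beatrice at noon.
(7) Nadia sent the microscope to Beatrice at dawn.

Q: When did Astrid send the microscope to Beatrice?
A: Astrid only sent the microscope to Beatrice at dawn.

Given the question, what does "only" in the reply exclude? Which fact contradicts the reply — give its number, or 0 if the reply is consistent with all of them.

6

Answering "When did ...?" puts focus on the setting — here, "at dawn".
"Only" then excludes alternative settings while the background — same agent, thing, recipient (Astrid / the microscope / Beatrice) — is held fixed.
Fact (6) shares the background with a different setting (at noon) — counterexample.
(Fact (3) would refute a reading with focus on the thing — but that is not what the question asks.)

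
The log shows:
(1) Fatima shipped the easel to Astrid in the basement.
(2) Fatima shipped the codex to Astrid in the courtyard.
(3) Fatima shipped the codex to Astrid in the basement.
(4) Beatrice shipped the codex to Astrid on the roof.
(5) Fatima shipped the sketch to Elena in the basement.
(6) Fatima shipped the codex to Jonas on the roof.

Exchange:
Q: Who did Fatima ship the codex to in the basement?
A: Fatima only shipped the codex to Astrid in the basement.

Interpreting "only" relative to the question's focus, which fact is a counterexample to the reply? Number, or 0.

Answering "Who did ... to ...?" puts focus on the recipient — here, "Astrid".
So "only" ranges over recipients; the rest (same agent, thing, setting (Fatima / the codex / in the basement)) is presupposed.
No fact keeps same agent, thing, setting (Fatima / the codex / in the basement) while changing the recipient; every other fact differs on something backgrounded. The reply stands.
(Fact (2) would refute a reading with focus on the setting — but that is not what the question asks.)

0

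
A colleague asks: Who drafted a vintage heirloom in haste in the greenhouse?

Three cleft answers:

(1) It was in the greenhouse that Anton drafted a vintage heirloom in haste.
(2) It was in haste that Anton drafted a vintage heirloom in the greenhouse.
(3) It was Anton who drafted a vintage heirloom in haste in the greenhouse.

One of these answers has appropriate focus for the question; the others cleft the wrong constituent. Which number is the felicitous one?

The question word "who" targets the subject (agent).
Option (1) clefts "in the greenhouse" — the location, not what was asked.
Option (2) clefts "in haste" — the manner, not what was asked.
Option (3) clefts "Anton" — that matches what the question asks about.
So the congruent reply is (3).

3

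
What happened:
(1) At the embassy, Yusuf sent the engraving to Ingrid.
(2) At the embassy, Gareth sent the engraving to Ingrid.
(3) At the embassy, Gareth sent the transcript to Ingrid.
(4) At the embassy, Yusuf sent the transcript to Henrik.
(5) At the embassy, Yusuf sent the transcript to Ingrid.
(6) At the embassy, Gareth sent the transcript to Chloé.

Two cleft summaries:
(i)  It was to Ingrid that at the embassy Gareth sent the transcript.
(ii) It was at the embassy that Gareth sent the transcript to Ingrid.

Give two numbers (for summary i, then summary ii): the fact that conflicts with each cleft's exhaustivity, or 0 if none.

6, 0

Summary (i) focuses "Ingrid" (the recipient); background same agent, thing, setting (Gareth / the transcript / at the embassy). Fact (6) matches that background with recipient = Chloé — refutes (i).
Summary (ii) focuses "at the embassy" (the setting); background same agent, thing, recipient (Gareth / the transcript / Ingrid). No fact matches that background with a different setting, so 0.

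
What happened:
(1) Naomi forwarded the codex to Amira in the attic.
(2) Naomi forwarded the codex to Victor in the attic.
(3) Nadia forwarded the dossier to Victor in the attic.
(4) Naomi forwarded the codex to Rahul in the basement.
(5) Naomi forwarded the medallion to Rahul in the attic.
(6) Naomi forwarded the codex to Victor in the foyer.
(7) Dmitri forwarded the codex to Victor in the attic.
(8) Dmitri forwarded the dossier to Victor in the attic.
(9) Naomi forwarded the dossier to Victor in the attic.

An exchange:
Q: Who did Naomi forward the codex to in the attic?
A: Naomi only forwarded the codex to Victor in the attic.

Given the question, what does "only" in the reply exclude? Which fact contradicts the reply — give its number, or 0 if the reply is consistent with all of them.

The question "Who did ... to ...?" targets the recipient, so in the reply the focus falls on "Victor".
So "only" ranges over recipients; the rest (same agent, thing, setting (Naomi / the codex / in the attic)) is presupposed.
Fact (1) shares the background with a different recipient (Amira) — counterexample.
(Fact (9) would refute a reading with focus on the thing — but that is not what the question asks.)

1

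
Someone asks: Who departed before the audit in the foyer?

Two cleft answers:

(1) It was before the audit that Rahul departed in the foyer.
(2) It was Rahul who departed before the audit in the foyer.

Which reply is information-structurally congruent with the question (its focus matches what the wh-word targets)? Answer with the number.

The question word "who" targets the subject (agent).
Option (1) clefts "before the audit" — the time, not what was asked.
Option (2) clefts "Rahul" — that matches what the question asks about.
So the congruent reply is (2).

2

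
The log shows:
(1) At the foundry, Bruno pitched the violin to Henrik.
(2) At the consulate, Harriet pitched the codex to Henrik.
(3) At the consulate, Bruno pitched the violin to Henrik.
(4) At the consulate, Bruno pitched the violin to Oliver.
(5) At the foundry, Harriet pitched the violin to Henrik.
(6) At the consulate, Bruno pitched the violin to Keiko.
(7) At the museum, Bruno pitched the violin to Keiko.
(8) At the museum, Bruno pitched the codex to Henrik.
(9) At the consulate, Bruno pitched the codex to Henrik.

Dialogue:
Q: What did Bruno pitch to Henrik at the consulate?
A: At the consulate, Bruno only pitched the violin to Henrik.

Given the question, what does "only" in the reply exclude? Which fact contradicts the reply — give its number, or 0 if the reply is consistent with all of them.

The question "What did ...?" targets the thing, so in the reply the focus falls on "the violin".
So "only" ranges over things; the rest (same agent, recipient, setting (Bruno / Henrik / at the consulate)) is presupposed.
Fact (9) keeps same agent, recipient, setting (Bruno / Henrik / at the consulate) but has thing = the codex; that refutes the reply.
(Fact (4) would refute a reading with focus on the recipient — but that is not what the question asks.)

9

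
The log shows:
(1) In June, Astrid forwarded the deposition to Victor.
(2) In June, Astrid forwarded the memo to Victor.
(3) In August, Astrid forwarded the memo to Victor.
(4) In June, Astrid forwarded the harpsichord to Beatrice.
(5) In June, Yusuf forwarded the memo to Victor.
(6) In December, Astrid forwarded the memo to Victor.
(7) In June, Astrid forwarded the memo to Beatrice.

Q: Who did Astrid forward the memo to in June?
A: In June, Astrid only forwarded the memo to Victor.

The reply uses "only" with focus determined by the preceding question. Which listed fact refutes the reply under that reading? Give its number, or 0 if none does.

Answering "Who did ... to ...?" puts focus on the recipient — here, "Victor".
"Only" then excludes alternative recipients while the background — agent = Astrid, thing = the memo, setting = in June — is held fixed.
Fact (7) keeps agent = Astrid, thing = the memo, setting = in June but has recipient = Beatrice; that refutes the reply.
(Fact (3) would refute a reading with focus on the setting — but that is not what the question asks.)

7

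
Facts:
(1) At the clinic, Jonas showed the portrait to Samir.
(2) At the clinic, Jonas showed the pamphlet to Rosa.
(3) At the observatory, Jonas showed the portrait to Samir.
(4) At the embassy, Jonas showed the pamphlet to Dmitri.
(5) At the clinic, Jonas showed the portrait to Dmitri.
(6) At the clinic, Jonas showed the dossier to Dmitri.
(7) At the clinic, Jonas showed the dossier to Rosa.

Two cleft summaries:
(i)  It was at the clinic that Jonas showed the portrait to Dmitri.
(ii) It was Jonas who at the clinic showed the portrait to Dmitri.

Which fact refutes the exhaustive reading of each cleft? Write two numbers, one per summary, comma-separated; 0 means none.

Summary (i) focuses "at the clinic" (the setting); background agent = Jonas, thing = the portrait, recipient = Dmitri. No fact matches that background with a different setting, so 0.
Summary (ii) focuses "Jonas" (the agent); background thing = the portrait, recipient = Dmitri, setting = at the clinic. No fact matches that background with a different agent, so 0.

0, 0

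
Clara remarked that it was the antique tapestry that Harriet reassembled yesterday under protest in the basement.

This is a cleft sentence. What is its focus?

the antique tapestry

In an it-cleft "It was X that/who ...", the clefted constituent X is the focus; the that/who-clause expresses the presupposed open proposition.
Here the focus is "the antique tapestry". The backgrounded (presupposed) material includes "Harriet", "yesterday", "in the basement" and "under protest".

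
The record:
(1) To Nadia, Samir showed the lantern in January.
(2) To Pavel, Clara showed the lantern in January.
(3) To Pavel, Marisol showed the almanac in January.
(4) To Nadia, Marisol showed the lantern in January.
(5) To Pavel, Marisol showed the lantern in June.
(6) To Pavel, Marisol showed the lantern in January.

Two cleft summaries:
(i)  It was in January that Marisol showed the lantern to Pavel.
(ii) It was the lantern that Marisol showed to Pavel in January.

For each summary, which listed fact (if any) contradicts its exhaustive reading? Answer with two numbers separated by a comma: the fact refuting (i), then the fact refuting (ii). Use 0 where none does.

(i): focus "in January". Looking for Marisol as agent and the lantern as thing and Pavel as recipient with some other setting — fact (5) has in June there. Refuted.
(ii): focus "the lantern". Looking for Marisol as agent and Pavel as recipient and in January as setting with some other thing — fact (3) has the almanac there. Refuted.

5, 3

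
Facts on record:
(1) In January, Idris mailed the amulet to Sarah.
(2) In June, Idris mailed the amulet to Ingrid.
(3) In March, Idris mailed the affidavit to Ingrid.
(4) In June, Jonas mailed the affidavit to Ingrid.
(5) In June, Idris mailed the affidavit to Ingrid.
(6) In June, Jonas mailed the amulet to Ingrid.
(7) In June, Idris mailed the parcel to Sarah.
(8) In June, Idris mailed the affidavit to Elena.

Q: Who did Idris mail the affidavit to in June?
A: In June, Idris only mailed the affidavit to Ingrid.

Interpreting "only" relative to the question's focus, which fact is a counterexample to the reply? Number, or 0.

The question "Who did ... to ...?" targets the recipient, so in the reply the focus falls on "Ingrid".
"Only" then excludes alternative recipients while the background — same agent, thing, setting (Idris / the affidavit / in June) — is held fixed.
Fact (8) keeps same agent, thing, setting (Idris / the affidavit / in June) but has recipient = Elena; that refutes the reply.
(Fact (3) would refute a reading with focus on the setting — but that is not what the question asks.)

8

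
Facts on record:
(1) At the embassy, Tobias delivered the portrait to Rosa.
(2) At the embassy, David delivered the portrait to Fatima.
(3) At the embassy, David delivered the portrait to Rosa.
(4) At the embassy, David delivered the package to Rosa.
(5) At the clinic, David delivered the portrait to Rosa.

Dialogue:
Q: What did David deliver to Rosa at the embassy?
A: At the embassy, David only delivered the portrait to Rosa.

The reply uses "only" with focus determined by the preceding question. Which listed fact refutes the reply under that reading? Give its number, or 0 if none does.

4

The question "What did ...?" targets the thing, so in the reply the focus falls on "the portrait".
So "only" ranges over things; the rest (David as agent and Rosa as recipient and at the embassy as setting) is presupposed.
Fact (4) keeps David as agent and Rosa as recipient and at the embassy as setting but has thing = the package; that refutes the reply.
(Fact (5) would refute a reading with focus on the setting — but that is not what the question asks.)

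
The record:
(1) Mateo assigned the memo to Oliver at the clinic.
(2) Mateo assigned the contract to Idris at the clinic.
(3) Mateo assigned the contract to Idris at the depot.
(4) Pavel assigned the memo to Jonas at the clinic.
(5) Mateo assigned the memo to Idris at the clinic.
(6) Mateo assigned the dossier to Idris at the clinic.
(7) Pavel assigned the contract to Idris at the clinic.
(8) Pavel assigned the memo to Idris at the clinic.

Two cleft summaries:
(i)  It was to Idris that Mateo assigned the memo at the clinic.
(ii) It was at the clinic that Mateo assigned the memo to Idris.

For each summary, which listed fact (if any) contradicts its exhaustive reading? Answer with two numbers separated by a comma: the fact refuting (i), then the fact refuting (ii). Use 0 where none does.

1, 0

Summary (i) focuses "Idris" (the recipient); background agent = Mateo, thing = the memo, setting = at the clinic. Fact (1) matches that background with recipient = Oliver — refutes (i).
Summary (ii) focuses "at the clinic" (the setting); background agent = Mateo, thing = the memo, recipient = Idris. No fact matches that background with a different setting, so 0.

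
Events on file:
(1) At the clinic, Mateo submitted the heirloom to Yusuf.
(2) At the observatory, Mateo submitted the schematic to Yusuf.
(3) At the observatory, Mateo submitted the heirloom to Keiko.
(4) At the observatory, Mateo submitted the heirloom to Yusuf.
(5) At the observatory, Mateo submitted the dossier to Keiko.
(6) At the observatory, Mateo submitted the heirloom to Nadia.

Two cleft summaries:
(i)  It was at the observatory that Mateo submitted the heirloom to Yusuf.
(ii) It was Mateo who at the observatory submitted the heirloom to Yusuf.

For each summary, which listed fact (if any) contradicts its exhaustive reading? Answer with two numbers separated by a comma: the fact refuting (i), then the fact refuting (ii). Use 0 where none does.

1, 0

Summary (i) focuses "at the observatory" (the setting); background agent = Mateo, thing = the heirloom, recipient = Yusuf. Fact (1) matches that background with setting = at the clinic — refutes (i).
Summary (ii) focuses "Mateo" (the agent); background thing = the heirloom, recipient = Yusuf, setting = at the observatory. No fact matches that background with a different agent, so 0.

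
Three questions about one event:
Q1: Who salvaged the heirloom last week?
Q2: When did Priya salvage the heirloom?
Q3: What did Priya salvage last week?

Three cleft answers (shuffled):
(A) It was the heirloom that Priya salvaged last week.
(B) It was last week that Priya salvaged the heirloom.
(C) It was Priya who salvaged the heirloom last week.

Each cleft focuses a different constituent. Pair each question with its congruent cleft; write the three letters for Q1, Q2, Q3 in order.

CBA

Q1 asks about the subject (agent); cleft (C) focuses "Priya", which is the subject (agent) — so Q1 → C.
Q2 asks about the time; cleft (B) focuses "last week", which is the time — so Q2 → B.
Q3 asks about the direct object; cleft (A) focuses "the heirloom", which is the direct object — so Q3 → A.
Mapping: Q1→C, Q2→B, Q3→A.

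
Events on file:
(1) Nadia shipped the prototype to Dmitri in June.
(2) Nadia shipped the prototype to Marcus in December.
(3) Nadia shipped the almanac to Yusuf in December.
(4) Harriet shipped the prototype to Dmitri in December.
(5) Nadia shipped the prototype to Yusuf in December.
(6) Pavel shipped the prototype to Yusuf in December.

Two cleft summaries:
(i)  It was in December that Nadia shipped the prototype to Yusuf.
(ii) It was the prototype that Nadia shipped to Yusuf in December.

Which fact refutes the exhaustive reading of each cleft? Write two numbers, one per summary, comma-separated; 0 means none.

0, 3

(i): focus "in December". No fact shares Nadia as agent and the prototype as thing and Yusuf as recipient with a different setting. 0.
(ii): focus "the prototype". Looking for Nadia as agent and Yusuf as recipient and in December as setting with some other thing — fact (3) has the almanac there. Refuted.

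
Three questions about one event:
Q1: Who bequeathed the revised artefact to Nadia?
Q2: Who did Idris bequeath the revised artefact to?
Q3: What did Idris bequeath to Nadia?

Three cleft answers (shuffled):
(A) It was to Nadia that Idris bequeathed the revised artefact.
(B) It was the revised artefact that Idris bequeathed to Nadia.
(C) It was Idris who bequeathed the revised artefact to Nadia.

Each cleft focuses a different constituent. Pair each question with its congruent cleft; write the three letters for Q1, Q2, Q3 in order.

Q1 asks about the subject (agent); cleft (C) focuses "Idris", which is the subject (agent) — so Q1 → C.
Q2 asks about the recipient; cleft (A) focuses "to Nadia", which is the recipient — so Q2 → A.
Q3 asks about the direct object; cleft (B) focuses "the revised artefact", which is the direct object — so Q3 → B.
Mapping: Q1→C, Q2→A, Q3→B.

CAB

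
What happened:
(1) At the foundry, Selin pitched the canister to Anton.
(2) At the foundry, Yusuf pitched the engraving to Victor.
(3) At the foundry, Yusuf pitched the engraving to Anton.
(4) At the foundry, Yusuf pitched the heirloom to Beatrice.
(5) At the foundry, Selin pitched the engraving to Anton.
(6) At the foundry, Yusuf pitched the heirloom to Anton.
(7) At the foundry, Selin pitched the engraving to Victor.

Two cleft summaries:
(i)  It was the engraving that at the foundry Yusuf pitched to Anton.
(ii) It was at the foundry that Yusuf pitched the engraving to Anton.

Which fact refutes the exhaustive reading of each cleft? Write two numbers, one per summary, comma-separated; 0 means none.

6, 0

(i): focus "the engraving". Looking for Yusuf as agent and Anton as recipient and at the foundry as setting with some other thing — fact (6) has the heirloom there. Refuted.
(ii): focus "at the foundry". No fact shares Yusuf as agent and the engraving as thing and Anton as recipient with a different setting. 0.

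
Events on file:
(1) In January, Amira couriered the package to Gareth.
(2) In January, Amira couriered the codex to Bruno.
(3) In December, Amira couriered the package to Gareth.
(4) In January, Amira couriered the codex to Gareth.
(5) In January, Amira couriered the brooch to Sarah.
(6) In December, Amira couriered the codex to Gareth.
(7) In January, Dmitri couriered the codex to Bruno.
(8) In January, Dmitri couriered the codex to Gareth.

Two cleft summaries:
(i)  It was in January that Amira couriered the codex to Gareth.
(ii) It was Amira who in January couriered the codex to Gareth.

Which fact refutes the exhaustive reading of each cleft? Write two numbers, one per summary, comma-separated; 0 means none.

6, 8

Summary (i) focuses "in January" (the setting); background Amira as agent and the codex as thing and Gareth as recipient. Fact (6) matches that background with setting = in December — refutes (i).
Summary (ii) focuses "Amira" (the agent); background the codex as thing and Gareth as recipient and in January as setting. Fact (8) matches that background with agent = Dmitri — refutes (ii).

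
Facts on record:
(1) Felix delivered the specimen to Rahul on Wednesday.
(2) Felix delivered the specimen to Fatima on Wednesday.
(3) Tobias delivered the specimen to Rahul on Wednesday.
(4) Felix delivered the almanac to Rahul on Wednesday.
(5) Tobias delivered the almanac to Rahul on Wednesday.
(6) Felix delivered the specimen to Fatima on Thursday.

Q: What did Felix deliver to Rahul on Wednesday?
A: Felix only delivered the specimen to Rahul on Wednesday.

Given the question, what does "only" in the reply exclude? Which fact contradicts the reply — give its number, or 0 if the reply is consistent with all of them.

4

The question "What did ...?" targets the thing, so in the reply the focus falls on "the specimen".
So "only" ranges over things; the rest (Felix as agent and Rahul as recipient and on Wednesday as setting) is presupposed.
Fact (4) keeps Felix as agent and Rahul as recipient and on Wednesday as setting but has thing = the almanac; that refutes the reply.
(Fact (2) would refute a reading with focus on the recipient — but that is not what the question asks.)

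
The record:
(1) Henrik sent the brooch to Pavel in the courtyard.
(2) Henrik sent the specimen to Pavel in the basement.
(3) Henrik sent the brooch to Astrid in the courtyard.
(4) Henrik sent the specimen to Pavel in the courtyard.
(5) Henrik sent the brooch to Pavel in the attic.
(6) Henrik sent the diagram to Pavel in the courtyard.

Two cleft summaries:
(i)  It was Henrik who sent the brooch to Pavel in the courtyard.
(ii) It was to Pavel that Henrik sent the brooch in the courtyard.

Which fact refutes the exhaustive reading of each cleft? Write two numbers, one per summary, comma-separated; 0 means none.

Summary (i) focuses "Henrik" (the agent); background thing = the brooch, recipient = Pavel, setting = in the courtyard. No fact matches that background with a different agent, so 0.
Summary (ii) focuses "Pavel" (the recipient); background agent = Henrik, thing = the brooch, setting = in the courtyard. Fact (3) matches that background with recipient = Astrid — refutes (ii).

0, 3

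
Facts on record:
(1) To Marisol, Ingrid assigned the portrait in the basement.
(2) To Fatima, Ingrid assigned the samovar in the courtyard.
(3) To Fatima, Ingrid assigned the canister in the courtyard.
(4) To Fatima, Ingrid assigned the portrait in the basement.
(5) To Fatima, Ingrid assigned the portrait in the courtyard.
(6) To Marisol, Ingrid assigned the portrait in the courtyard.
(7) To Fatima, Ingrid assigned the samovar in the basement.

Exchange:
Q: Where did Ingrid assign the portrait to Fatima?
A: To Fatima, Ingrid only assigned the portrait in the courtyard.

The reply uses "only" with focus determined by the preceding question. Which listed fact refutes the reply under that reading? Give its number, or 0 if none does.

The question "Where did ...?" targets the setting, so in the reply the focus falls on "in the courtyard".
"Only" then excludes alternative settings while the background — same agent, thing, recipient (Ingrid / the portrait / Fatima) — is held fixed.
Fact (4) keeps same agent, thing, recipient (Ingrid / the portrait / Fatima) but has setting = in the basement; that refutes the reply.
(Fact (2) would refute a reading with focus on the thing — but that is not what the question asks.)

4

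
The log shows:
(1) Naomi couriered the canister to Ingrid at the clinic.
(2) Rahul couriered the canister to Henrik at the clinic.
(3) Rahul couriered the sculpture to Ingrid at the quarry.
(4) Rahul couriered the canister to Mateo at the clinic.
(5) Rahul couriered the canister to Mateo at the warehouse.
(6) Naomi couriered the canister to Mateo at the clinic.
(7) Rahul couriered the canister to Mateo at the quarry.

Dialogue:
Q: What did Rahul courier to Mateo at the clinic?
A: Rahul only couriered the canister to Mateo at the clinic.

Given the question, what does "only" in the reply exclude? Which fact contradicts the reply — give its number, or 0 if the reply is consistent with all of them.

The question "What did ...?" targets the thing, so in the reply the focus falls on "the canister".
"Only" then excludes alternative things while the background — same agent, recipient, setting (Rahul / Mateo / at the clinic) — is held fixed.
No listed fact shares that background with another thing. Nothing contradicts the reply.
(Fact (2) would refute a reading with focus on the recipient — but that is not what the question asks.)

0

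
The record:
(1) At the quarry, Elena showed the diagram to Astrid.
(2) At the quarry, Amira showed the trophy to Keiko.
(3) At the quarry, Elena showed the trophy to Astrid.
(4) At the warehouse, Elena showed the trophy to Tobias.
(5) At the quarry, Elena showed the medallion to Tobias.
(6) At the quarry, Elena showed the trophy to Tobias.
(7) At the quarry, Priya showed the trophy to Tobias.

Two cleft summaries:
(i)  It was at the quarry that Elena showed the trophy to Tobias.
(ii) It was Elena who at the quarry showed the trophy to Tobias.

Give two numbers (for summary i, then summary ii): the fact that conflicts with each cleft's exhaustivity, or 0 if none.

4, 7

(i): focus "at the quarry". Looking for Elena as agent and the trophy as thing and Tobias as recipient with some other setting — fact (4) has at the warehouse there. Refuted.
(ii): focus "Elena". Looking for the trophy as thing and Tobias as recipient and at the quarry as setting with some other agent — fact (7) has Priya there. Refuted.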